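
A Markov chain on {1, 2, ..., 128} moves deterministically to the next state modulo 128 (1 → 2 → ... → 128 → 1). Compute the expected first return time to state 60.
E[T_60 | X_0 = 60] = 128

The chain cycles deterministically, so starting at state 60 it returns in exactly 128 steps. Equivalently, the stationary distribution is uniform π_j = 1/128 for every state j, so by Kac's formula E[T_60] = 1/π_60 = 128.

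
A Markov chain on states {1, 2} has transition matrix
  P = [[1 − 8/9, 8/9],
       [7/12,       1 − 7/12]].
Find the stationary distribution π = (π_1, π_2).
π_1 = 21/53, π_2 = 32/53

Solve πP = π with π_1 + π_2 = 1. From πP = π: π_1 · (1 − 8/9) + π_2 · 7/12 = π_1 ⇒ π_2 · 7/12 = π_1 · 8/9 ⇒ π_2/π_1 = (8/9)/(7/12) = 32/21. Together with π_1 + π_2 = 1:
  π_1 = (7/12)/(8/9 + 7/12) = (7/12)/(53/36) = 21/53,
  π_2 = (8/9)/(8/9 + 7/12) = (8/9)/(53/36) = 32/53.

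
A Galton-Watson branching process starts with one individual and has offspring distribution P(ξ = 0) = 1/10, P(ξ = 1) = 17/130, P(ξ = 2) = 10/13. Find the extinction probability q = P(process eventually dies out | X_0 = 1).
q = 13/100

The pgf is f(s) = 1/10 + 17/130·s + 10/13·s². The extinction probability q is the smallest fixed point of f in [0, 1]. Setting s = f(s):
  10/13·s² + (17/130 − 1)·s + 1/10 = 0
  10/13·s² − (1/10 + 10/13)·s + 1/10 = 0
which factors as (s − 1)·(10/13·s − 1/10) = 0, giving roots s = 1 and s = (1/10)/(10/13) = 13/100.
Mean offspring μ = 17/130 + 2·10/13 = 217/130 > 1 (supercritical), so q < 1. The extinction probability is the smaller root: q = (1/10)/(10/13) = 13/100.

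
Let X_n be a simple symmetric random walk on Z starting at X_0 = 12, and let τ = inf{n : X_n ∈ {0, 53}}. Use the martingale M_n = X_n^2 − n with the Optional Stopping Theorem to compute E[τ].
E[τ] = 492

M_n = X_n^2 − n is a martingale (since E[X_{n+1}^2 | F_n] = X_n^2 + 1). By OST (τ has finite mean in a bounded region), E[M_τ] = E[M_0] = X_0^2 − 0 = 12^2 = 144. Also E[M_τ] = E[X_τ^2] − E[τ]. The walk exits at 0 or 53, with P(hit 53 first) = 12/53, so E[X_τ^2] = 53^2 · 12/53 + 0 = 636. Thus E[τ] = E[X_τ^2] − E[M_τ] = 636 − 144 = 492 = 12(53 − 12) = 492.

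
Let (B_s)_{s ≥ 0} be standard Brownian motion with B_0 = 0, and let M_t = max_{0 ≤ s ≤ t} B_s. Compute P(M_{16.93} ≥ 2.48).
P(M_{16.93} ≥ 2.48) = 2·P(B_{16.93} ≥ 2.48) = 2(1 − Φ(2.48/√16.93)) ≈ 0.5467

By the reflection principle for Brownian motion, P(M_t ≥ a) = 2 · P(B_t ≥ a) for a ≥ 0. Since B_t ~ N(0, t), P(B_t ≥ 2.48) = 1 − Φ(2.48/√t) = 1 − Φ(2.48/√16.93) = 1 − Φ(0.6027). So
  P(M_{16.93} ≥ 2.48) = 2(1 − Φ(0.6027)) ≈ 0.5467.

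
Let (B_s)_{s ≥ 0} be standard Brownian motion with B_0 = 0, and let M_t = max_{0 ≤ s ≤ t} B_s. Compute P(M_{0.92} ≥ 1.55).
P(M_{0.92} ≥ 1.55) = 2·P(B_{0.92} ≥ 1.55) = 2(1 − Φ(1.55/√0.92)) ≈ 0.1061

By the reflection principle for Brownian motion, P(M_t ≥ a) = 2 · P(B_t ≥ a) for a ≥ 0. Since B_t ~ N(0, t), P(B_t ≥ 1.55) = 1 − Φ(1.55/√t) = 1 − Φ(1.55/√0.92) = 1 − Φ(1.6160). So
  P(M_{0.92} ≥ 1.55) = 2(1 − Φ(1.6160)) ≈ 0.1061.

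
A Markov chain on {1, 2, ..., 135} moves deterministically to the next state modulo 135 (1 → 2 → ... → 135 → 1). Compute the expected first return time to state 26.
E[T_26 | X_0 = 26] = 135

The chain cycles deterministically, so starting at state 26 it returns in exactly 135 steps. Equivalently, the stationary distribution is uniform π_j = 1/135 for every state j, so by Kac's formula E[T_26] = 1/π_26 = 135.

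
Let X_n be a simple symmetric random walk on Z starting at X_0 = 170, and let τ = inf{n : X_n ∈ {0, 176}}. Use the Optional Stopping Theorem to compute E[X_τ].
E[X_τ] = 170

X_n is a martingale and τ is a bounded-mean stopping time (indeed τ is finite a.s. with bounded expectation since the walk is in a bounded region). By the OST, E[X_τ] = E[X_0] = 170. Equivalently: E[X_τ] = 176 · P(hit 176 first) + 0 · P(hit 0 first) = 176 · (170/176) = 170.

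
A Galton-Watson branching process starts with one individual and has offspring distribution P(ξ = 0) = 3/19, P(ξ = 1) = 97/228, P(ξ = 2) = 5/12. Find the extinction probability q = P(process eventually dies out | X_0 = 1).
q = 36/95

The pgf is f(s) = 3/19 + 97/228·s + 5/12·s². The extinction probability q is the smallest fixed point of f in [0, 1]. Setting s = f(s):
  5/12·s² + (97/228 − 1)·s + 3/19 = 0
  5/12·s² − (3/19 + 5/12)·s + 3/19 = 0
which factors as (s − 1)·(5/12·s − 3/19) = 0, giving roots s = 1 and s = (3/19)/(5/12) = 36/95.
Mean offspring μ = 97/228 + 2·5/12 = 287/228 > 1 (supercritical), so q < 1. The extinction probability is the smaller root: q = (3/19)/(5/12) = 36/95.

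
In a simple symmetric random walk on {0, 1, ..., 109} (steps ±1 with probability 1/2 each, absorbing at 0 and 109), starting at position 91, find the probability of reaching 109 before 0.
P(hit 109 before 0) = 91/109

Let u_k = P(hit 109 before 0 | start at k). Then u_0 = 0, u_109 = 1, and u_k = u_{k-1}/2 + u_{k+1}/2 for 1 ≤ k ≤ 108. This harmonic recurrence is solved by u_k = k/109, giving u_91 = 91/109.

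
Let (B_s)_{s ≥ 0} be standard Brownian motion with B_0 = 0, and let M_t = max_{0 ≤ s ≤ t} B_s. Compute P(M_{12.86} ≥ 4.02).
P(M_{12.86} ≥ 4.02) = 2·P(B_{12.86} ≥ 4.02) = 2(1 − Φ(4.02/√12.86)) ≈ 0.2623

By the reflection principle for Brownian motion, P(M_t ≥ a) = 2 · P(B_t ≥ a) for a ≥ 0. Since B_t ~ N(0, t), P(B_t ≥ 4.02) = 1 − Φ(4.02/√t) = 1 − Φ(4.02/√12.86) = 1 − Φ(1.1210). So
  P(M_{12.86} ≥ 4.02) = 2(1 − Φ(1.1210)) ≈ 0.2623.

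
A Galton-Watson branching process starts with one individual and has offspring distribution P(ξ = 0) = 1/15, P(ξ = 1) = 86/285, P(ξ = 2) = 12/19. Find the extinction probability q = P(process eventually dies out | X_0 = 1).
q = 19/180

The pgf is f(s) = 1/15 + 86/285·s + 12/19·s². The extinction probability q is the smallest fixed point of f in [0, 1]. Setting s = f(s):
  12/19·s² + (86/285 − 1)·s + 1/15 = 0
  12/19·s² − (1/15 + 12/19)·s + 1/15 = 0
which factors as (s − 1)·(12/19·s − 1/15) = 0, giving roots s = 1 and s = (1/15)/(12/19) = 19/180.
Mean offspring μ = 86/285 + 2·12/19 = 446/285 > 1 (supercritical), so q < 1. The extinction probability is the smaller root: q = (1/15)/(12/19) = 19/180.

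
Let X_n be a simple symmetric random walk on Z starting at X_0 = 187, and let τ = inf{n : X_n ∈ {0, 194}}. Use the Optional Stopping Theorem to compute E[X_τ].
E[X_τ] = 187

X_n is a martingale and τ is a bounded-mean stopping time (indeed τ is finite a.s. with bounded expectation since the walk is in a bounded region). By the OST, E[X_τ] = E[X_0] = 187. Equivalently: E[X_τ] = 194 · P(hit 194 first) + 0 · P(hit 0 first) = 194 · (187/194) = 187.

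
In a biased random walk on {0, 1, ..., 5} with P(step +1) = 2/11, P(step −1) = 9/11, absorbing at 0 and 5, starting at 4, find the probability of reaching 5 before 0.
P(hit 5 before 0) = (1 − (9/2)^4) / (1 − (9/2)^5) = 1870/8431

Let u_k denote P(reach 5 before 0 | start at k). Boundary: u_0 = 0, u_5 = 1. Recurrence: u_k = 2/11·u_{k+1} + 9/11·u_{k-1} for 1 ≤ k ≤ 4. Try u_k = A + B·r^k with r = q/p = (9/11)/(2/11) = 9/2. Substitution satisfies the recurrence; boundary conditions give:
  u_k = (1 − r^k) / (1 − r^N) = (1 − (9/2)^4) / (1 − (9/2)^5) = 1870/8431.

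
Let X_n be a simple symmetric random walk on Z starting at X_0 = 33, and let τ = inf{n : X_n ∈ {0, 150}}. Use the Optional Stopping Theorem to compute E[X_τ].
E[X_τ] = 33

X_n is a martingale and τ is a bounded-mean stopping time (indeed τ is finite a.s. with bounded expectation since the walk is in a bounded region). By the OST, E[X_τ] = E[X_0] = 33. Equivalently: E[X_τ] = 150 · P(hit 150 first) + 0 · P(hit 0 first) = 150 · (33/150) = 33.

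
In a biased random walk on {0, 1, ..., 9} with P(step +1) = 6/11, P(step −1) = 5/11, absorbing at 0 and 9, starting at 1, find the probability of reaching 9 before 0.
P(hit 9 before 0) = (1 − (5/6)^1) / (1 − (5/6)^9) = 1679616/8124571

Let u_k denote P(reach 9 before 0 | start at k). Boundary: u_0 = 0, u_9 = 1. Recurrence: u_k = 6/11·u_{k+1} + 5/11·u_{k-1} for 1 ≤ k ≤ 8. Try u_k = A + B·r^k with r = q/p = (5/11)/(6/11) = 5/6. Substitution satisfies the recurrence; boundary conditions give:
  u_k = (1 − r^k) / (1 − r^N) = (1 − (5/6)^1) / (1 − (5/6)^9) = 1679616/8124571.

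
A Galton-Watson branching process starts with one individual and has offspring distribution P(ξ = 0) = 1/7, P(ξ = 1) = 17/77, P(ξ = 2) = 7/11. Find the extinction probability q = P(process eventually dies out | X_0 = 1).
q = 11/49

The pgf is f(s) = 1/7 + 17/77·s + 7/11·s². The extinction probability q is the smallest fixed point of f in [0, 1]. Setting s = f(s):
  7/11·s² + (17/77 − 1)·s + 1/7 = 0
  7/11·s² − (1/7 + 7/11)·s + 1/7 = 0
which factors as (s − 1)·(7/11·s − 1/7) = 0, giving roots s = 1 and s = (1/7)/(7/11) = 11/49.
Mean offspring μ = 17/77 + 2·7/11 = 115/77 > 1 (supercritical), so q < 1. The extinction probability is the smaller root: q = (1/7)/(7/11) = 11/49.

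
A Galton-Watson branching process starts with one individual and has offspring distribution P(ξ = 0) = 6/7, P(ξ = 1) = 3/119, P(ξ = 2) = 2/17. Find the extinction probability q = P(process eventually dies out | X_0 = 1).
q = 1

Mean offspring μ = 0·6/7 + 1·3/119 + 2·2/17 = 31/119 ≤ 1. For μ ≤ 1 with offspring not concentrated at 1, the Galton-Watson process goes extinct almost surely, so q = 1.
(Algebraic check: The pgf is f(s) = 6/7 + 3/119·s + 2/17·s². The extinction probability q is the smallest fixed point of f in [0, 1]. Setting s = f(s):
  2/17·s² + (3/119 − 1)·s + 6/7 = 0
  2/17·s² − (6/7 + 2/17)·s + 6/7 = 0
which factors as (s − 1)·(2/17·s − 6/7) = 0, giving roots s = 1 and s = (6/7)/(2/17) = 51/7. Since 51/7 ≥ 1, the smallest root in [0, 1] is s = 1.)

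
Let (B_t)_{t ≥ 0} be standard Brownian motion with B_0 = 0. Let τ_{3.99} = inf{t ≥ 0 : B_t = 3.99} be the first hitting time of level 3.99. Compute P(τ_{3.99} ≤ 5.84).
P(τ_{3.99} ≤ 5.84) = 2(1 − Φ(3.99/√5.84)) = 2(1 − Φ(1.6511)) ≈ 0.0987

By the reflection principle for standard BM, P(τ_b ≤ t) = 2 · P(B_t ≥ b). Since B_t ~ N(0, t), P(B_t ≥ 3.99) = 1 − Φ(3.99/√t) = 1 − Φ(3.99/√5.84) = 1 − Φ(1.6511) ≈ 0.04936. Doubling: P(τ_{3.99} ≤ 5.84) ≈ 2 · 0.04936 = 0.09872 ≈ 0.0987.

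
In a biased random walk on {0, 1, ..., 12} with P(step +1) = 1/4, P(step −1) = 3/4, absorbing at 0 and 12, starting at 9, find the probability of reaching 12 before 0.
P(hit 12 before 0) = (1 − (3)^9) / (1 − (3)^12) = 757/20440

Let u_k denote P(reach 12 before 0 | start at k). Boundary: u_0 = 0, u_12 = 1. Recurrence: u_k = 1/4·u_{k+1} + 3/4·u_{k-1} for 1 ≤ k ≤ 11. Try u_k = A + B·r^k with r = q/p = (3/4)/(1/4) = 3. Substitution satisfies the recurrence; boundary conditions give:
  u_k = (1 − r^k) / (1 − r^N) = (1 − (3)^9) / (1 − (3)^12) = 757/20440.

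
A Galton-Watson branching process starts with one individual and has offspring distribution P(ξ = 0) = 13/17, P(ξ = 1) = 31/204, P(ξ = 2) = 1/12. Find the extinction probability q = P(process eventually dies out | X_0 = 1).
q = 1

Mean offspring μ = 0·13/17 + 1·31/204 + 2·1/12 = 65/204 ≤ 1. For μ ≤ 1 with offspring not concentrated at 1, the Galton-Watson process goes extinct almost surely, so q = 1.
(Algebraic check: The pgf is f(s) = 13/17 + 31/204·s + 1/12·s². The extinction probability q is the smallest fixed point of f in [0, 1]. Setting s = f(s):
  1/12·s² + (31/204 − 1)·s + 13/17 = 0
  1/12·s² − (13/17 + 1/12)·s + 13/17 = 0
which factors as (s − 1)·(1/12·s − 13/17) = 0, giving roots s = 1 and s = (13/17)/(1/12) = 156/17. Since 156/17 ≥ 1, the smallest root in [0, 1] is s = 1.)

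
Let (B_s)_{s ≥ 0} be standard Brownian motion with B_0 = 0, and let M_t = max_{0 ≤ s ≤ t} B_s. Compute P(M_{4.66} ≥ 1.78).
P(M_{4.66} ≥ 1.78) = 2·P(B_{4.66} ≥ 1.78) = 2(1 − Φ(1.78/√4.66)) ≈ 0.4096

By the reflection principle for Brownian motion, P(M_t ≥ a) = 2 · P(B_t ≥ a) for a ≥ 0. Since B_t ~ N(0, t), P(B_t ≥ 1.78) = 1 − Φ(1.78/√t) = 1 − Φ(1.78/√4.66) = 1 − Φ(0.8246). So
  P(M_{4.66} ≥ 1.78) = 2(1 − Φ(0.8246)) ≈ 0.4096.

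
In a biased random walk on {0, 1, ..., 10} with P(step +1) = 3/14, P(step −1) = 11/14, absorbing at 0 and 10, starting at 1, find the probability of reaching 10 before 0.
P(hit 10 before 0) = (1 − (11/3)^1) / (1 − (11/3)^10) = 19683/3242170694

Let u_k denote P(reach 10 before 0 | start at k). Boundary: u_0 = 0, u_10 = 1. Recurrence: u_k = 3/14·u_{k+1} + 11/14·u_{k-1} for 1 ≤ k ≤ 9. Try u_k = A + B·r^k with r = q/p = (11/14)/(3/14) = 11/3. Substitution satisfies the recurrence; boundary conditions give:
  u_k = (1 − r^k) / (1 − r^N) = (1 − (11/3)^1) / (1 − (11/3)^10) = 19683/3242170694.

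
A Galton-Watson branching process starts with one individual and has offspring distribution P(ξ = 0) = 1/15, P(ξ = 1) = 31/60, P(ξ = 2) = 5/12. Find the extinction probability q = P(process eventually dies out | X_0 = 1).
q = 4/25

The pgf is f(s) = 1/15 + 31/60·s + 5/12·s². The extinction probability q is the smallest fixed point of f in [0, 1]. Setting s = f(s):
  5/12·s² + (31/60 − 1)·s + 1/15 = 0
  5/12·s² − (1/15 + 5/12)·s + 1/15 = 0
which factors as (s − 1)·(5/12·s − 1/15) = 0, giving roots s = 1 and s = (1/15)/(5/12) = 4/25.
Mean offspring μ = 31/60 + 2·5/12 = 27/20 > 1 (supercritical), so q < 1. The extinction probability is the smaller root: q = (1/15)/(5/12) = 4/25.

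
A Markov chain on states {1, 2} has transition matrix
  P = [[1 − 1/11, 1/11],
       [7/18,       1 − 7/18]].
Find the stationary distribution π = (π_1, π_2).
π_1 = 77/95, π_2 = 18/95

Solve πP = π with π_1 + π_2 = 1. From πP = π: π_1 · (1 − 1/11) + π_2 · 7/18 = π_1 ⇒ π_2 · 7/18 = π_1 · 1/11 ⇒ π_2/π_1 = (1/11)/(7/18) = 18/77. Together with π_1 + π_2 = 1:
  π_1 = (7/18)/(1/11 + 7/18) = (7/18)/(95/198) = 77/95,
  π_2 = (1/11)/(1/11 + 7/18) = (1/11)/(95/198) = 18/95.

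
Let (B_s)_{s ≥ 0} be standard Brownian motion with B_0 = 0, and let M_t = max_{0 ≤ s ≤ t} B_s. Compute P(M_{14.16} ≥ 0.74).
P(M_{14.16} ≥ 0.74) = 2·P(B_{14.16} ≥ 0.74) = 2(1 − Φ(0.74/√14.16)) ≈ 0.8441

By the reflection principle for Brownian motion, P(M_t ≥ a) = 2 · P(B_t ≥ a) for a ≥ 0. Since B_t ~ N(0, t), P(B_t ≥ 0.74) = 1 − Φ(0.74/√t) = 1 − Φ(0.74/√14.16) = 1 − Φ(0.1967). So
  P(M_{14.16} ≥ 0.74) = 2(1 − Φ(0.1967)) ≈ 0.8441.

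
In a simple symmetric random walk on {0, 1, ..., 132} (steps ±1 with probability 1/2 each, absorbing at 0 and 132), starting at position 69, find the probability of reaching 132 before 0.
P(hit 132 before 0) = 69/132 = 23/44

Let u_k = P(hit 132 before 0 | start at k). Then u_0 = 0, u_132 = 1, and u_k = u_{k-1}/2 + u_{k+1}/2 for 1 ≤ k ≤ 131. This harmonic recurrence is solved by u_k = k/132, giving u_69 = 69/132 = 23/44.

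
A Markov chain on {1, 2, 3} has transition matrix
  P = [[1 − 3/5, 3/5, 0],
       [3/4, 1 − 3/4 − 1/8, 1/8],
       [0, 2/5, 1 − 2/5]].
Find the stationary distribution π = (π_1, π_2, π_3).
π = (20/41, 16/41, 5/41)

This is a birth-death chain on three states, which satisfies detailed balance: π_1 · P_{12} = π_2 · P_{21} and π_2 · P_{23} = π_3 · P_{32}.
From π_1 · 3/5 = π_2 · 3/4: π_2/π_1 = (3/5)/(3/4) = 4/5.
From π_2 · 1/8 = π_3 · 2/5: π_3/π_2 = (1/8)/(2/5) = 5/16.
Take π_1 proportional to 1; then unnormalized π = (1, 4/5, 1/4). Normalize by dividing by the sum 41/20:
  π = (20/41, 16/41, 5/41).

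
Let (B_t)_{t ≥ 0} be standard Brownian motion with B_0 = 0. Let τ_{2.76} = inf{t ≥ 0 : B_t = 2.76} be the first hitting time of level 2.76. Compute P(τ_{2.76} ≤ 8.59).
P(τ_{2.76} ≤ 8.59) = 2(1 − Φ(2.76/√8.59)) = 2(1 − Φ(0.9417)) ≈ 0.3463

By the reflection principle for standard BM, P(τ_b ≤ t) = 2 · P(B_t ≥ b). Since B_t ~ N(0, t), P(B_t ≥ 2.76) = 1 − Φ(2.76/√t) = 1 − Φ(2.76/√8.59) = 1 − Φ(0.9417) ≈ 0.17317. Doubling: P(τ_{2.76} ≤ 8.59) ≈ 2 · 0.17317 = 0.34634 ≈ 0.3463.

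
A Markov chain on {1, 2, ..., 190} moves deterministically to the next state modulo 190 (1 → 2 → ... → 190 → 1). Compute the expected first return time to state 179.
E[T_179 | X_0 = 179] = 190

The chain cycles deterministically, so starting at state 179 it returns in exactly 190 steps. Equivalently, the stationary distribution is uniform π_j = 1/190 for every state j, so by Kac's formula E[T_179] = 1/π_179 = 190.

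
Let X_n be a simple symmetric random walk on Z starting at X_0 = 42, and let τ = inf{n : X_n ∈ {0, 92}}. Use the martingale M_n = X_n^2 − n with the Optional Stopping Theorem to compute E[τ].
E[τ] = 2100

M_n = X_n^2 − n is a martingale (since E[X_{n+1}^2 | F_n] = X_n^2 + 1). By OST (τ has finite mean in a bounded region), E[M_τ] = E[M_0] = X_0^2 − 0 = 42^2 = 1764. Also E[M_τ] = E[X_τ^2] − E[τ]. The walk exits at 0 or 92, with P(hit 92 first) = 42/92, so E[X_τ^2] = 92^2 · 42/92 + 0 = 3864. Thus E[τ] = E[X_τ^2] − E[M_τ] = 3864 − 1764 = 2100 = 42(92 − 42) = 2100.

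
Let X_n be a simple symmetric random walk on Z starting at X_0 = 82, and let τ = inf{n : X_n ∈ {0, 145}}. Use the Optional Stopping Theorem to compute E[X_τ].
E[X_τ] = 82

X_n is a martingale and τ is a bounded-mean stopping time (indeed τ is finite a.s. with bounded expectation since the walk is in a bounded region). By the OST, E[X_τ] = E[X_0] = 82. Equivalently: E[X_τ] = 145 · P(hit 145 first) + 0 · P(hit 0 first) = 145 · (82/145) = 82.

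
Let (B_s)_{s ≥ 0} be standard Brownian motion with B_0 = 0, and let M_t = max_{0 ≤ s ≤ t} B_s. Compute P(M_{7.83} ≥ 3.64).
P(M_{7.83} ≥ 3.64) = 2·P(B_{7.83} ≥ 3.64) = 2(1 − Φ(3.64/√7.83)) ≈ 0.1933

By the reflection principle for Brownian motion, P(M_t ≥ a) = 2 · P(B_t ≥ a) for a ≥ 0. Since B_t ~ N(0, t), P(B_t ≥ 3.64) = 1 − Φ(3.64/√t) = 1 − Φ(3.64/√7.83) = 1 − Φ(1.3008). So
  P(M_{7.83} ≥ 3.64) = 2(1 − Φ(1.3008)) ≈ 0.1933.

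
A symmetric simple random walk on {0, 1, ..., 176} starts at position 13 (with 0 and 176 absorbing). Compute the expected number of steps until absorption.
E[τ | X_0 = 13] = 2119

Let v_k = E[τ | X_0 = k]. Boundary: v_0 = v_176 = 0. Recurrence: v_k = 1 + (v_{k-1} + v_{k+1})/2 for 1 ≤ k ≤ 175. The particular solution to v_k − (v_{k-1} + v_{k+1})/2 = 1 is v_k = −k^2. Adding homogeneous solution A + B k and matching boundaries gives v_k = k (176 − k). Substituting k = 13: v_13 = 13 · 163 = 2119.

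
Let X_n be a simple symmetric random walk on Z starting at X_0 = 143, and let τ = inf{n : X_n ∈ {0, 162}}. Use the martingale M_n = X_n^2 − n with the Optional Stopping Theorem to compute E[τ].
E[τ] = 2717

M_n = X_n^2 − n is a martingale (since E[X_{n+1}^2 | F_n] = X_n^2 + 1). By OST (τ has finite mean in a bounded region), E[M_τ] = E[M_0] = X_0^2 − 0 = 143^2 = 20449. Also E[M_τ] = E[X_τ^2] − E[τ]. The walk exits at 0 or 162, with P(hit 162 first) = 143/162, so E[X_τ^2] = 162^2 · 143/162 + 0 = 23166. Thus E[τ] = E[X_τ^2] − E[M_τ] = 23166 − 20449 = 2717 = 143(162 − 143) = 2717.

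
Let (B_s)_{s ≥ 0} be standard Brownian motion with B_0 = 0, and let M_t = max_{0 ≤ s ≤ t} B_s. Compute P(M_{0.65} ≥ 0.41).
P(M_{0.65} ≥ 0.41) = 2·P(B_{0.65} ≥ 0.41) = 2(1 − Φ(0.41/√0.65)) ≈ 0.6111

By the reflection principle for Brownian motion, P(M_t ≥ a) = 2 · P(B_t ≥ a) for a ≥ 0. Since B_t ~ N(0, t), P(B_t ≥ 0.41) = 1 − Φ(0.41/√t) = 1 − Φ(0.41/√0.65) = 1 − Φ(0.5085). So
  P(M_{0.65} ≥ 0.41) = 2(1 − Φ(0.5085)) ≈ 0.6111.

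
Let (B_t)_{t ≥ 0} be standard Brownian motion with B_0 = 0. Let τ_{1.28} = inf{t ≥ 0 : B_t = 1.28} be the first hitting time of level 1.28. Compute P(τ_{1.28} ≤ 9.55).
P(τ_{1.28} ≤ 9.55) = 2(1 − Φ(1.28/√9.55)) = 2(1 − Φ(0.4142)) ≈ 0.6787

By the reflection principle for standard BM, P(τ_b ≤ t) = 2 · P(B_t ≥ b). Since B_t ~ N(0, t), P(B_t ≥ 1.28) = 1 − Φ(1.28/√t) = 1 − Φ(1.28/√9.55) = 1 − Φ(0.4142) ≈ 0.33936. Doubling: P(τ_{1.28} ≤ 9.55) ≈ 2 · 0.33936 = 0.67872 ≈ 0.6787.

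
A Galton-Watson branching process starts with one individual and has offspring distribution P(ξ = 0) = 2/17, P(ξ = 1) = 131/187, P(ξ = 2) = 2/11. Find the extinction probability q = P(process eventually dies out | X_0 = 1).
q = 11/17

The pgf is f(s) = 2/17 + 131/187·s + 2/11·s². The extinction probability q is the smallest fixed point of f in [0, 1]. Setting s = f(s):
  2/11·s² + (131/187 − 1)·s + 2/17 = 0
  2/11·s² − (2/17 + 2/11)·s + 2/17 = 0
which factors as (s − 1)·(2/11·s − 2/17) = 0, giving roots s = 1 and s = (2/17)/(2/11) = 11/17.
Mean offspring μ = 131/187 + 2·2/11 = 199/187 > 1 (supercritical), so q < 1. The extinction probability is the smaller root: q = (2/17)/(2/11) = 11/17.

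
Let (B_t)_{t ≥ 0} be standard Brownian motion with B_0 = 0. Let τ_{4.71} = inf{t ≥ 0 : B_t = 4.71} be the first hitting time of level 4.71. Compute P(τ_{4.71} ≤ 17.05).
P(τ_{4.71} ≤ 17.05) = 2(1 − Φ(4.71/√17.05)) = 2(1 − Φ(1.1407)) ≈ 0.2540

By the reflection principle for standard BM, P(τ_b ≤ t) = 2 · P(B_t ≥ b). Since B_t ~ N(0, t), P(B_t ≥ 4.71) = 1 − Φ(4.71/√t) = 1 − Φ(4.71/√17.05) = 1 − Φ(1.1407) ≈ 0.12700. Doubling: P(τ_{4.71} ≤ 17.05) ≈ 2 · 0.12700 = 0.25400 ≈ 0.2540.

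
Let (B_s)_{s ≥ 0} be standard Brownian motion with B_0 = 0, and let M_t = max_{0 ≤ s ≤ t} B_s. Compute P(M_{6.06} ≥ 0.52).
P(M_{6.06} ≥ 0.52) = 2·P(B_{6.06} ≥ 0.52) = 2(1 − Φ(0.52/√6.06)) ≈ 0.8327

By the reflection principle for Brownian motion, P(M_t ≥ a) = 2 · P(B_t ≥ a) for a ≥ 0. Since B_t ~ N(0, t), P(B_t ≥ 0.52) = 1 − Φ(0.52/√t) = 1 − Φ(0.52/√6.06) = 1 − Φ(0.2112). So
  P(M_{6.06} ≥ 0.52) = 2(1 − Φ(0.2112)) ≈ 0.8327.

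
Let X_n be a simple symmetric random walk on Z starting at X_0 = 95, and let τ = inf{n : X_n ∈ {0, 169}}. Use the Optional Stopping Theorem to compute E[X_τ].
E[X_τ] = 95

X_n is a martingale and τ is a bounded-mean stopping time (indeed τ is finite a.s. with bounded expectation since the walk is in a bounded region). By the OST, E[X_τ] = E[X_0] = 95. Equivalently: E[X_τ] = 169 · P(hit 169 first) + 0 · P(hit 0 first) = 169 · (95/169) = 95.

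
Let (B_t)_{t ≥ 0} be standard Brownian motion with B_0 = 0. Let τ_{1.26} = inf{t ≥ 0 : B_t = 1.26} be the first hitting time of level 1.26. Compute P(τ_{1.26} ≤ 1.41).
P(τ_{1.26} ≤ 1.41) = 2(1 − Φ(1.26/√1.41)) = 2(1 − Φ(1.0611)) ≈ 0.2886

By the reflection principle for standard BM, P(τ_b ≤ t) = 2 · P(B_t ≥ b). Since B_t ~ N(0, t), P(B_t ≥ 1.26) = 1 − Φ(1.26/√t) = 1 − Φ(1.26/√1.41) = 1 − Φ(1.0611) ≈ 0.14432. Doubling: P(τ_{1.26} ≤ 1.41) ≈ 2 · 0.14432 = 0.28864 ≈ 0.2886.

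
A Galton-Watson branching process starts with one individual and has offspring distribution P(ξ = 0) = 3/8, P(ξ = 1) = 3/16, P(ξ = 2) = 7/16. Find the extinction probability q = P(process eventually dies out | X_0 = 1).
q = 6/7

The pgf is f(s) = 3/8 + 3/16·s + 7/16·s². The extinction probability q is the smallest fixed point of f in [0, 1]. Setting s = f(s):
  7/16·s² + (3/16 − 1)·s + 3/8 = 0
  7/16·s² − (3/8 + 7/16)·s + 3/8 = 0
which factors as (s − 1)·(7/16·s − 3/8) = 0, giving roots s = 1 and s = (3/8)/(7/16) = 6/7.
Mean offspring μ = 3/16 + 2·7/16 = 17/16 > 1 (supercritical), so q < 1. The extinction probability is the smaller root: q = (3/8)/(7/16) = 6/7.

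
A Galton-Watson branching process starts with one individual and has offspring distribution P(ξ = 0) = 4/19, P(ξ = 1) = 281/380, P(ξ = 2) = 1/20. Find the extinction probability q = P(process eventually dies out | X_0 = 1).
q = 1

Mean offspring μ = 0·4/19 + 1·281/380 + 2·1/20 = 319/380 ≤ 1. For μ ≤ 1 with offspring not concentrated at 1, the Galton-Watson process goes extinct almost surely, so q = 1.
(Algebraic check: The pgf is f(s) = 4/19 + 281/380·s + 1/20·s². The extinction probability q is the smallest fixed point of f in [0, 1]. Setting s = f(s):
  1/20·s² + (281/380 − 1)·s + 4/19 = 0
  1/20·s² − (4/19 + 1/20)·s + 4/19 = 0
which factors as (s − 1)·(1/20·s − 4/19) = 0, giving roots s = 1 and s = (4/19)/(1/20) = 80/19. Since 80/19 ≥ 1, the smallest root in [0, 1] is s = 1.)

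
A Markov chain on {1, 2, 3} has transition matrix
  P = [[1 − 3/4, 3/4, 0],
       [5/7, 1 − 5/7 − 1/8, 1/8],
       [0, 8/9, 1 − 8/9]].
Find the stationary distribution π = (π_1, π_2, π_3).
π = (1280/2813, 1344/2813, 189/2813)

This is a birth-death chain on three states, which satisfies detailed balance: π_1 · P_{12} = π_2 · P_{21} and π_2 · P_{23} = π_3 · P_{32}.
From π_1 · 3/4 = π_2 · 5/7: π_2/π_1 = (3/4)/(5/7) = 21/20.
From π_2 · 1/8 = π_3 · 8/9: π_3/π_2 = (1/8)/(8/9) = 9/64.
Take π_1 proportional to 1; then unnormalized π = (1, 21/20, 189/1280). Normalize by dividing by the sum 2813/1280:
  π = (1280/2813, 1344/2813, 189/2813).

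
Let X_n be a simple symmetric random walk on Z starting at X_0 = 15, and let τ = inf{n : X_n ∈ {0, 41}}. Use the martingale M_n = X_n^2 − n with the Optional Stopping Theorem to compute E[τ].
E[τ] = 390

M_n = X_n^2 − n is a martingale (since E[X_{n+1}^2 | F_n] = X_n^2 + 1). By OST (τ has finite mean in a bounded region), E[M_τ] = E[M_0] = X_0^2 − 0 = 15^2 = 225. Also E[M_τ] = E[X_τ^2] − E[τ]. The walk exits at 0 or 41, with P(hit 41 first) = 15/41, so E[X_τ^2] = 41^2 · 15/41 + 0 = 615. Thus E[τ] = E[X_τ^2] − E[M_τ] = 615 − 225 = 390 = 15(41 − 15) = 390.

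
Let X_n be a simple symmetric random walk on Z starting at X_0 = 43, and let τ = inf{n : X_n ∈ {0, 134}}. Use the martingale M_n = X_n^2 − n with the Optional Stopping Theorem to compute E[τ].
E[τ] = 3913

M_n = X_n^2 − n is a martingale (since E[X_{n+1}^2 | F_n] = X_n^2 + 1). By OST (τ has finite mean in a bounded region), E[M_τ] = E[M_0] = X_0^2 − 0 = 43^2 = 1849. Also E[M_τ] = E[X_τ^2] − E[τ]. The walk exits at 0 or 134, with P(hit 134 first) = 43/134, so E[X_τ^2] = 134^2 · 43/134 + 0 = 5762. Thus E[τ] = E[X_τ^2] − E[M_τ] = 5762 − 1849 = 3913 = 43(134 − 43) = 3913.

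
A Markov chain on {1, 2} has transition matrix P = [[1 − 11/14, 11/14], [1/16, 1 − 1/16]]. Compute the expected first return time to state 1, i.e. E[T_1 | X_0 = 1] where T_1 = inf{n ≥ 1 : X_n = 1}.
E[T_1 | X_0 = 1] = 1/π_1 = 95/7

For an irreducible recurrent Markov chain with stationary distribution π, E[T_i | X_0 = i] = 1/π_i (Kac's formula). Here π_1 = (1/16)/(11/14 + 1/16) = (1/16)/(95/112) = 7/95, so E[T_1 | X_0 = 1] = 1/π_1 = (11/14 + 1/16)/(1/16) = (95/112)/(1/16) = 95/7.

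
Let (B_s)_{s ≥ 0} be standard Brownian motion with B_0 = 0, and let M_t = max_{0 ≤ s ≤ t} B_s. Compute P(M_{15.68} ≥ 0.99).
P(M_{15.68} ≥ 0.99) = 2·P(B_{15.68} ≥ 0.99) = 2(1 − Φ(0.99/√15.68)) ≈ 0.8026

By the reflection principle for Brownian motion, P(M_t ≥ a) = 2 · P(B_t ≥ a) for a ≥ 0. Since B_t ~ N(0, t), P(B_t ≥ 0.99) = 1 − Φ(0.99/√t) = 1 − Φ(0.99/√15.68) = 1 − Φ(0.2500). So
  P(M_{15.68} ≥ 0.99) = 2(1 − Φ(0.2500)) ≈ 0.8026.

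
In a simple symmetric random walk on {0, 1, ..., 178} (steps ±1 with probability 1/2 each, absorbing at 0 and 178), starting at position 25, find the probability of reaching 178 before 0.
P(hit 178 before 0) = 25/178

Let u_k = P(hit 178 before 0 | start at k). Then u_0 = 0, u_178 = 1, and u_k = u_{k-1}/2 + u_{k+1}/2 for 1 ≤ k ≤ 177. This harmonic recurrence is solved by u_k = k/178, giving u_25 = 25/178.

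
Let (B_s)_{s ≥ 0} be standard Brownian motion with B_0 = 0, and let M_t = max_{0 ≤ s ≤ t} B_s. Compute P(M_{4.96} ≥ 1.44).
P(M_{4.96} ≥ 1.44) = 2·P(B_{4.96} ≥ 1.44) = 2(1 − Φ(1.44/√4.96)) ≈ 0.5179

By the reflection principle for Brownian motion, P(M_t ≥ a) = 2 · P(B_t ≥ a) for a ≥ 0. Since B_t ~ N(0, t), P(B_t ≥ 1.44) = 1 − Φ(1.44/√t) = 1 − Φ(1.44/√4.96) = 1 − Φ(0.6466). So
  P(M_{4.96} ≥ 1.44) = 2(1 − Φ(0.6466)) ≈ 0.5179.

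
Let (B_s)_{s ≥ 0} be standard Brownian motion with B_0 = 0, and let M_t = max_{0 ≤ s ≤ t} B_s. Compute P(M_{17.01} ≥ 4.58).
P(M_{17.01} ≥ 4.58) = 2·P(B_{17.01} ≥ 4.58) = 2(1 − Φ(4.58/√17.01)) ≈ 0.2668

By the reflection principle for Brownian motion, P(M_t ≥ a) = 2 · P(B_t ≥ a) for a ≥ 0. Since B_t ~ N(0, t), P(B_t ≥ 4.58) = 1 − Φ(4.58/√t) = 1 − Φ(4.58/√17.01) = 1 − Φ(1.1105). So
  P(M_{17.01} ≥ 4.58) = 2(1 − Φ(1.1105)) ≈ 0.2668.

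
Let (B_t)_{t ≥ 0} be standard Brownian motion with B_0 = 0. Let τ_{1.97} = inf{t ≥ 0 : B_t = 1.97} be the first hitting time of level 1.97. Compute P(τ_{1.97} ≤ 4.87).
P(τ_{1.97} ≤ 4.87) = 2(1 − Φ(1.97/√4.87)) = 2(1 − Φ(0.8927)) ≈ 0.3720

By the reflection principle for standard BM, P(τ_b ≤ t) = 2 · P(B_t ≥ b). Since B_t ~ N(0, t), P(B_t ≥ 1.97) = 1 − Φ(1.97/√t) = 1 − Φ(1.97/√4.87) = 1 − Φ(0.8927) ≈ 0.18601. Doubling: P(τ_{1.97} ≤ 4.87) ≈ 2 · 0.18601 = 0.37202 ≈ 0.3720.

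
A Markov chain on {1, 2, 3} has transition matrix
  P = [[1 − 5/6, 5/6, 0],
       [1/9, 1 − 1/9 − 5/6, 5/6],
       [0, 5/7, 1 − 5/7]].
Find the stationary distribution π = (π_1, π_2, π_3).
π = (4/69, 10/23, 35/69)

This is a birth-death chain on three states, which satisfies detailed balance: π_1 · P_{12} = π_2 · P_{21} and π_2 · P_{23} = π_3 · P_{32}.
From π_1 · 5/6 = π_2 · 1/9: π_2/π_1 = (5/6)/(1/9) = 15/2.
From π_2 · 5/6 = π_3 · 5/7: π_3/π_2 = (5/6)/(5/7) = 7/6.
Take π_1 proportional to 1; then unnormalized π = (1, 15/2, 35/4). Normalize by dividing by the sum 69/4:
  π = (4/69, 10/23, 35/69).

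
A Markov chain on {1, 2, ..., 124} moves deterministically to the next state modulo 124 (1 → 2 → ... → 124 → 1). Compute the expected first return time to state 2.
E[T_2 | X_0 = 2] = 124

The chain cycles deterministically, so starting at state 2 it returns in exactly 124 steps. Equivalently, the stationary distribution is uniform π_j = 1/124 for every state j, so by Kac's formula E[T_2] = 1/π_2 = 124.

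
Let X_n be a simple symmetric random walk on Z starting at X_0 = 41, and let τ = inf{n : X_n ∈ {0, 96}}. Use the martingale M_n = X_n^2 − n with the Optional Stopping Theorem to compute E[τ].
E[τ] = 2255

M_n = X_n^2 − n is a martingale (since E[X_{n+1}^2 | F_n] = X_n^2 + 1). By OST (τ has finite mean in a bounded region), E[M_τ] = E[M_0] = X_0^2 − 0 = 41^2 = 1681. Also E[M_τ] = E[X_τ^2] − E[τ]. The walk exits at 0 or 96, with P(hit 96 first) = 41/96, so E[X_τ^2] = 96^2 · 41/96 + 0 = 3936. Thus E[τ] = E[X_τ^2] − E[M_τ] = 3936 − 1681 = 2255 = 41(96 − 41) = 2255.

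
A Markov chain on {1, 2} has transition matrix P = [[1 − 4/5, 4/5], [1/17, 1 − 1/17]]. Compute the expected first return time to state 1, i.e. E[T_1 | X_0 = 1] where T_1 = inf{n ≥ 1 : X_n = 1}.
E[T_1 | X_0 = 1] = 1/π_1 = 73/5

For an irreducible recurrent Markov chain with stationary distribution π, E[T_i | X_0 = i] = 1/π_i (Kac's formula). Here π_1 = (1/17)/(4/5 + 1/17) = (1/17)/(73/85) = 5/73, so E[T_1 | X_0 = 1] = 1/π_1 = (4/5 + 1/17)/(1/17) = (73/85)/(1/17) = 73/5.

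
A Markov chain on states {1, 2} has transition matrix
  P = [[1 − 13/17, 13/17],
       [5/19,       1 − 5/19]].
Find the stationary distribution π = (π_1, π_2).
π_1 = 85/332, π_2 = 247/332

Solve πP = π with π_1 + π_2 = 1. From πP = π: π_1 · (1 − 13/17) + π_2 · 5/19 = π_1 ⇒ π_2 · 5/19 = π_1 · 13/17 ⇒ π_2/π_1 = (13/17)/(5/19) = 247/85. Together with π_1 + π_2 = 1:
  π_1 = (5/19)/(13/17 + 5/19) = (5/19)/(332/323) = 85/332,
  π_2 = (13/17)/(13/17 + 5/19) = (13/17)/(332/323) = 247/332.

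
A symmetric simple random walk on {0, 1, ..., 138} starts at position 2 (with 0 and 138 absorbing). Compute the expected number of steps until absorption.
E[τ | X_0 = 2] = 272

Let v_k = E[τ | X_0 = k]. Boundary: v_0 = v_138 = 0. Recurrence: v_k = 1 + (v_{k-1} + v_{k+1})/2 for 1 ≤ k ≤ 137. The particular solution to v_k − (v_{k-1} + v_{k+1})/2 = 1 is v_k = −k^2. Adding homogeneous solution A + B k and matching boundaries gives v_k = k (138 − k). Substituting k = 2: v_2 = 2 · 136 = 272.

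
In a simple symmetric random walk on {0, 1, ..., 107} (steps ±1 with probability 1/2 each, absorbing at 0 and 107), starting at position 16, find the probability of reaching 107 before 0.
P(hit 107 before 0) = 16/107

Let u_k = P(hit 107 before 0 | start at k). Then u_0 = 0, u_107 = 1, and u_k = u_{k-1}/2 + u_{k+1}/2 for 1 ≤ k ≤ 106. This harmonic recurrence is solved by u_k = k/107, giving u_16 = 16/107.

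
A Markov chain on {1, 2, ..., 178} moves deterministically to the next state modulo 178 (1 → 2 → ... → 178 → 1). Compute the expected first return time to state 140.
E[T_140 | X_0 = 140] = 178

The chain cycles deterministically, so starting at state 140 it returns in exactly 178 steps. Equivalently, the stationary distribution is uniform π_j = 1/178 for every state j, so by Kac's formula E[T_140] = 1/π_140 = 178.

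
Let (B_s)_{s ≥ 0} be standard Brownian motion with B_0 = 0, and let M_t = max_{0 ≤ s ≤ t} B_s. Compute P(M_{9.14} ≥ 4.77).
P(M_{9.14} ≥ 4.77) = 2·P(B_{9.14} ≥ 4.77) = 2(1 − Φ(4.77/√9.14)) ≈ 0.1146

By the reflection principle for Brownian motion, P(M_t ≥ a) = 2 · P(B_t ≥ a) for a ≥ 0. Since B_t ~ N(0, t), P(B_t ≥ 4.77) = 1 − Φ(4.77/√t) = 1 − Φ(4.77/√9.14) = 1 − Φ(1.5778). So
  P(M_{9.14} ≥ 4.77) = 2(1 − Φ(1.5778)) ≈ 0.1146.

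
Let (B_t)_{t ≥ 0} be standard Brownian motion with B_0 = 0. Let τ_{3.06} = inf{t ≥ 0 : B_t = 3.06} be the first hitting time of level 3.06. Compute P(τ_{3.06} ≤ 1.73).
P(τ_{3.06} ≤ 1.73) = 2(1 − Φ(3.06/√1.73)) = 2(1 − Φ(2.3265)) ≈ 0.0200

By the reflection principle for standard BM, P(τ_b ≤ t) = 2 · P(B_t ≥ b). Since B_t ~ N(0, t), P(B_t ≥ 3.06) = 1 − Φ(3.06/√t) = 1 − Φ(3.06/√1.73) = 1 − Φ(2.3265) ≈ 0.01000. Doubling: P(τ_{3.06} ≤ 1.73) ≈ 2 · 0.01000 = 0.02000 ≈ 0.0200.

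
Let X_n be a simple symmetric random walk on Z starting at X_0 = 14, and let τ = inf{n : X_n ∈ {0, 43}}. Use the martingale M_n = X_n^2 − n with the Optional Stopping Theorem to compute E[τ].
E[τ] = 406

M_n = X_n^2 − n is a martingale (since E[X_{n+1}^2 | F_n] = X_n^2 + 1). By OST (τ has finite mean in a bounded region), E[M_τ] = E[M_0] = X_0^2 − 0 = 14^2 = 196. Also E[M_τ] = E[X_τ^2] − E[τ]. The walk exits at 0 or 43, with P(hit 43 first) = 14/43, so E[X_τ^2] = 43^2 · 14/43 + 0 = 602. Thus E[τ] = E[X_τ^2] − E[M_τ] = 602 − 196 = 406 = 14(43 − 14) = 406.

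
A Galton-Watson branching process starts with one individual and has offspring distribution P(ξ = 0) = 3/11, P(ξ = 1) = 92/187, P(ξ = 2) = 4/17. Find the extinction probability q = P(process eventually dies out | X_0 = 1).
q = 1

Mean offspring μ = 0·3/11 + 1·92/187 + 2·4/17 = 180/187 ≤ 1. For μ ≤ 1 with offspring not concentrated at 1, the Galton-Watson process goes extinct almost surely, so q = 1.
(Algebraic check: The pgf is f(s) = 3/11 + 92/187·s + 4/17·s². The extinction probability q is the smallest fixed point of f in [0, 1]. Setting s = f(s):
  4/17·s² + (92/187 − 1)·s + 3/11 = 0
  4/17·s² − (3/11 + 4/17)·s + 3/11 = 0
which factors as (s − 1)·(4/17·s − 3/11) = 0, giving roots s = 1 and s = (3/11)/(4/17) = 51/44. Since 51/44 ≥ 1, the smallest root in [0, 1] is s = 1.)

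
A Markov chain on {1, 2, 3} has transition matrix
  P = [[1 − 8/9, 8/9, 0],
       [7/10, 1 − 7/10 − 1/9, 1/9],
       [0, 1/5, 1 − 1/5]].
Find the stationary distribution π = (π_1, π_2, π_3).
π = (81/241, 720/1687, 400/1687)

This is a birth-death chain on three states, which satisfies detailed balance: π_1 · P_{12} = π_2 · P_{21} and π_2 · P_{23} = π_3 · P_{32}.
From π_1 · 8/9 = π_2 · 7/10: π_2/π_1 = (8/9)/(7/10) = 80/63.
From π_2 · 1/9 = π_3 · 1/5: π_3/π_2 = (1/9)/(1/5) = 5/9.
Take π_1 proportional to 1; then unnormalized π = (1, 80/63, 400/567). Normalize by dividing by the sum 241/81:
  π = (81/241, 720/1687, 400/1687).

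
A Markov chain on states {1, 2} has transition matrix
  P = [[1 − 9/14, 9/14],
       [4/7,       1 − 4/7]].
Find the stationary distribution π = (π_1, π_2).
π_1 = 8/17, π_2 = 9/17

Solve πP = π with π_1 + π_2 = 1. From πP = π: π_1 · (1 − 9/14) + π_2 · 4/7 = π_1 ⇒ π_2 · 4/7 = π_1 · 9/14 ⇒ π_2/π_1 = (9/14)/(4/7) = 9/8. Together with π_1 + π_2 = 1:
  π_1 = (4/7)/(9/14 + 4/7) = (4/7)/(17/14) = 8/17,
  π_2 = (9/14)/(9/14 + 4/7) = (9/14)/(17/14) = 9/17.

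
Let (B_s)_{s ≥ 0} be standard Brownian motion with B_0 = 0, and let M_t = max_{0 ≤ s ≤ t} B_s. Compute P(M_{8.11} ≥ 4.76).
P(M_{8.11} ≥ 4.76) = 2·P(B_{8.11} ≥ 4.76) = 2(1 − Φ(4.76/√8.11)) ≈ 0.0946

By the reflection principle for Brownian motion, P(M_t ≥ a) = 2 · P(B_t ≥ a) for a ≥ 0. Since B_t ~ N(0, t), P(B_t ≥ 4.76) = 1 − Φ(4.76/√t) = 1 − Φ(4.76/√8.11) = 1 − Φ(1.6715). So
  P(M_{8.11} ≥ 4.76) = 2(1 − Φ(1.6715)) ≈ 0.0946.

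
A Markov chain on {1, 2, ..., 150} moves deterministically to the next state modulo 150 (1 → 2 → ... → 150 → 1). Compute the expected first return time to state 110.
E[T_110 | X_0 = 110] = 150

The chain cycles deterministically, so starting at state 110 it returns in exactly 150 steps. Equivalently, the stationary distribution is uniform π_j = 1/150 for every state j, so by Kac's formula E[T_110] = 1/π_110 = 150.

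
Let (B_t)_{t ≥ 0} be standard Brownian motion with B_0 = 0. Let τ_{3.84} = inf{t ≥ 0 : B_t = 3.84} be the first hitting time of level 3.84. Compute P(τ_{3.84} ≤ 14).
P(τ_{3.84} ≤ 14) = 2(1 − Φ(3.84/√14)) = 2(1 − Φ(1.0263)) ≈ 0.3048

By the reflection principle for standard BM, P(τ_b ≤ t) = 2 · P(B_t ≥ b). Since B_t ~ N(0, t), P(B_t ≥ 3.84) = 1 − Φ(3.84/√t) = 1 − Φ(3.84/√14) = 1 − Φ(1.0263) ≈ 0.15238. Doubling: P(τ_{3.84} ≤ 14) ≈ 2 · 0.15238 = 0.30476 ≈ 0.3048.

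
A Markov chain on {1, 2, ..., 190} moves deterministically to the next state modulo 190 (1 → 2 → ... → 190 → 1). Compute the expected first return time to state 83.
E[T_83 | X_0 = 83] = 190

The chain cycles deterministically, so starting at state 83 it returns in exactly 190 steps. Equivalently, the stationary distribution is uniform π_j = 1/190 for every state j, so by Kac's formula E[T_83] = 1/π_83 = 190.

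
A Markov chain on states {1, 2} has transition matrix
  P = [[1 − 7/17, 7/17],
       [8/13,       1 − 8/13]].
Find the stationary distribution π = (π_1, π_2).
π_1 = 136/227, π_2 = 91/227

Solve πP = π with π_1 + π_2 = 1. From πP = π: π_1 · (1 − 7/17) + π_2 · 8/13 = π_1 ⇒ π_2 · 8/13 = π_1 · 7/17 ⇒ π_2/π_1 = (7/17)/(8/13) = 91/136. Together with π_1 + π_2 = 1:
  π_1 = (8/13)/(7/17 + 8/13) = (8/13)/(227/221) = 136/227,
  π_2 = (7/17)/(7/17 + 8/13) = (7/17)/(227/221) = 91/227.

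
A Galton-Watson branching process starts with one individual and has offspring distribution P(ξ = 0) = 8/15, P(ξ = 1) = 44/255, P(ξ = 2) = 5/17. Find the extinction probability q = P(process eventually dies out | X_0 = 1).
q = 1

Mean offspring μ = 0·8/15 + 1·44/255 + 2·5/17 = 194/255 ≤ 1. For μ ≤ 1 with offspring not concentrated at 1, the Galton-Watson process goes extinct almost surely, so q = 1.
(Algebraic check: The pgf is f(s) = 8/15 + 44/255·s + 5/17·s². The extinction probability q is the smallest fixed point of f in [0, 1]. Setting s = f(s):
  5/17·s² + (44/255 − 1)·s + 8/15 = 0
  5/17·s² − (8/15 + 5/17)·s + 8/15 = 0
which factors as (s − 1)·(5/17·s − 8/15) = 0, giving roots s = 1 and s = (8/15)/(5/17) = 136/75. Since 136/75 ≥ 1, the smallest root in [0, 1] is s = 1.)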